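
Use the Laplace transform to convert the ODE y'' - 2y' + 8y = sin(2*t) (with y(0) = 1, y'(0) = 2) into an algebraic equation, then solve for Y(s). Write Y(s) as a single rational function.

Y(s) = (s^3 + 4*s + 2)/(s^4 - 2*s^3 + 12*s^2 - 8*s + 32)

Laplace-transform each side.
The derivative rules (L{y''} = s^2 Y - s·y(0) - y'(0) and L{y'} = sY - y(0), with y(0) = 1, y'(0) = 2) turn the left side into (s^2 - 2*s + 8)Y - (s).
The right side is L{sin(2*t)} = 2/(s^2 + 4).
So (s^2 - 2*s + 8)Y = 2/(s^2 + 4) + (s).
Solve for Y(s) and write it as one ratio of polynomials.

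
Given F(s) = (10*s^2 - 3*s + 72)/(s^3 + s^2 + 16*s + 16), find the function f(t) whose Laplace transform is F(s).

Factor the denominator: s^3 + s^2 + 16*s + 16 = (s + 1)*(s^2 + 16).
Partial fraction decomposition gives [5/(s + 1)] + [5*s/(s^2 + 16)] + [-8/(s^2 + 16)].
Invert each term: 5/(s + 1) ↔ 5e^(-t); 5·s/(s^2 + 16) ↔ 5cos(4t); -2·4/(s^2 + 16) ↔ -2sin(4t).

f(t) = -2*sin(4*t) + 5*cos(4*t) + 5*exp(-t)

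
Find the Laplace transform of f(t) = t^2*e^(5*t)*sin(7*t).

L{sin(7t)} = 7/(s^2 + 49).
Multiplying by e^(5t) shifts s → s - 5, so L{e^(5*t)*sin(7*t)} = 7/((s - 5)^2 + 49).
Then apply L{t^2·g(t)} = (-1)^2 d^2/ds^2[G(s)] with G(s) = 7/((s - 5)^2 + 49):
differentiating 2 times and applying the sign gives 14*(3*s^2 - 30*s + 26)/(s^2 - 10*s + 74)^3.

14*(3*s^2 - 30*s + 26)/(s^2 - 10*s + 74)^3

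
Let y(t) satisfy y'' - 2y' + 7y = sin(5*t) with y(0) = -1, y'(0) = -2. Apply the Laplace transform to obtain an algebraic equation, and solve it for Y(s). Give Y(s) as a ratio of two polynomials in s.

Y(s) = (-s^3 - 25*s + 5)/(s^4 - 2*s^3 + 32*s^2 - 50*s + 175)

Take the Laplace transform of both sides.
With L{y''} = s^2 Y - s·y(0) - y'(0) and L{y'} = sY - y(0), with y(0) = -1, y'(0) = -2: the LHS transforms to (s^2 - 2*s + 7)Y - (-s).
The right side is L{sin(5*t)} = 5/(s^2 + 25).
So (s^2 - 2*s + 7)Y = 5/(s^2 + 25) + (-s).
Isolate Y and clear denominators.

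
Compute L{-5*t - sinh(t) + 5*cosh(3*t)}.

Apply the Laplace transform termwise.
(-5)·[L{t} = 1!/s^2 = 1/s^2]; (5)·[L{cosh(3t)} = s/(s^2 - 9)]; (-1)·[L{sinh(t)} = 1/(s^2 - 1)].

5*s/(s^2 - 9) - 1/(s^2 - 1) - 5/s^2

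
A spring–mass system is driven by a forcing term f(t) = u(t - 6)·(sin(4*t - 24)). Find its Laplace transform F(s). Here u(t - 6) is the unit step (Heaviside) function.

By the second shifting theorem, L{u(t - c)·g(t - c)} = e^(-cs)·G(s) with c = 6 and G(s) = L{g(t)}.
L{sin(4t)} = 4/(s^2 + 16).

F(s) = 4*exp(-6*s)/(s^2 + 16)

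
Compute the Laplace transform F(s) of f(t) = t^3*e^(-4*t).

L{t^3} = 3!/s^4 = 6/s^4.
By the first shifting theorem, multiplying by e^(-4t) replaces s with s + 4.

F(s) = 6/(s + 4)^4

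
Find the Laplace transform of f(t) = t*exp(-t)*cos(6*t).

(s - 5)*(s + 7)/(s^2 + 2*s + 37)^2

L{cos(6t)} = s/(s^2 + 36).
Multiplying by e^(-t) shifts s → s + 1, so L{exp(-t)*cos(6*t)} = (s + 1)/((s + 1)^2 + 36).
Then apply L{t·g(t)} = -d/ds[G(s)] with G(s) = (s + 1)/((s + 1)^2 + 36):
differentiating 1 time and applying the sign gives (s - 5)*(s + 7)/(s^2 + 2*s + 37)^2.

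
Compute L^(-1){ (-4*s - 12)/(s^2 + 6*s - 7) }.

-4*exp(-3*t)*cosh(4*t)

Rewrite the denominator: s^2 + 6*s - 7 = (s + 3)^2 - 16.
The form in (s + 3) signals a first-shifting-theorem factor e^(-3t).
Since L{cosh(4t)} = s/(s^2 - 16), the inverse is e^(-3*t)*cosh(4*t), scaled by -4.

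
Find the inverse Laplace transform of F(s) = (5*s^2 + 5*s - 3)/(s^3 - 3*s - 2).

t*exp(-t) + 3*exp(2*t) + 2*exp(-t)

Factor the denominator: s^3 - 3*s - 2 = (s - 2)*(s + 1)^2.
Partial fraction decomposition gives [2/(s + 1)] + [(s + 1)^(-2)] + [3/(s - 2)].
Invert each term: 2/(s + 1) ↔ 2e^(-t); 1/(s + 1)^2 ↔ t·e^(-t); 3/(s - 2) ↔ 3e^(2t).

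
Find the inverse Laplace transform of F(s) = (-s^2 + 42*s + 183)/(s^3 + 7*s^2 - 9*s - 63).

Factor the denominator: s^3 + 7*s^2 - 9*s - 63 = (s - 3)*(s + 3)*(s + 7).
Partial fraction decomposition gives [5/(s - 3)] + [-4/(s + 7)] + [-2/(s + 3)].
Invert each term: 5/(s - 3) ↔ 5e^(3t); -4/(s + 7) ↔ -4e^(-7t); -2/(s + 3) ↔ -2e^(-3t).

5*exp(3*t) - 2*exp(-3*t) - 4*exp(-7*t)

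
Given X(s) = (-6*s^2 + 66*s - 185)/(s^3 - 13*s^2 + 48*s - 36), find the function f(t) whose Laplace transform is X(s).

Factor the denominator: s^3 - 13*s^2 + 48*s - 36 = (s - 6)^2*(s - 1).
Partial fraction decomposition gives [-1/(s - 6)] + [-1/(s - 6)^2] + [-5/(s - 1)].
Invert each term: -1/(s - 6) ↔ -e^(6t); -1/(s - 6)^2 ↔ -t·e^(6t); -5/(s - 1) ↔ -5e^(t).

f(t) = -t*exp(6*t) - exp(6*t) - 5*exp(t)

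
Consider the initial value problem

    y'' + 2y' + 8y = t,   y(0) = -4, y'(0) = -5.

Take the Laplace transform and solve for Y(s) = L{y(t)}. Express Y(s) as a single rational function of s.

Take the Laplace transform of both sides.
The derivative rules (L{y''} = s^2 Y - s·y(0) - y'(0) and L{y'} = sY - y(0), with y(0) = -4, y'(0) = -5) turn the left side into (s^2 + 2*s + 8)Y - (-4*s - 13).
The right side is L{t} = s^(-2).
So (s^2 + 2*s + 8)Y = s^(-2) + (-4*s - 13).
Solve for Y(s) and write it as one ratio of polynomials.

Y(s) = (-4*s^3 - 13*s^2 + 1)/(s^4 + 2*s^3 + 8*s^2)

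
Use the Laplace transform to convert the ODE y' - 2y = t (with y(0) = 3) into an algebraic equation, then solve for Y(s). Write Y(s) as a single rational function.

Y(s) = (3*s^2 + 1)/(s^3 - 2*s^2)

Transform both sides with L{·}.
With L{y'} = sY - y(0) = sY - 3: the LHS transforms to (s - 2)Y - (3).
The right side is L{t} = s^(-2).
So (s - 2)Y = s^(-2) + (3).
Solve for Y(s) and write it as one ratio of polynomials.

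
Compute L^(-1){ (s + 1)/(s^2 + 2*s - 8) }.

Rewrite the denominator: s^2 + 2*s - 8 = (s + 1)^2 - 9.
The form in (s + 1) signals a first-shifting-theorem factor e^(-t).
Since L{cosh(3t)} = s/(s^2 - 9), the inverse is exp(-t)*cosh(3*t).

exp(-t)*cosh(3*t)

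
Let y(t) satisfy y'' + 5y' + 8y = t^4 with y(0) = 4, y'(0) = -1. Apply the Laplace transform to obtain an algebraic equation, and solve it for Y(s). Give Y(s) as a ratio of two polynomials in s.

Y(s) = (4*s^6 + 19*s^5 + 24)/(s^7 + 5*s^6 + 8*s^5)

Apply the Laplace transform to the equation.
Using L{y''} = s^2 Y - s·y(0) - y'(0) and L{y'} = sY - y(0), with y(0) = 4, y'(0) = -1, the left side becomes (s^2 + 5*s + 8)Y - (4*s + 19).
The right side is L{t^4} = 24/s^5.
So (s^2 + 5*s + 8)Y = 24/s^5 + (4*s + 19).
Solve for Y(s) and write it as one ratio of polynomials.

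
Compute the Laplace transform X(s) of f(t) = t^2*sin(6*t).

L{sin(6t)} = 6/(s^2 + 36).
Then apply L{t^2·g(t)} = (-1)^2 d^2/ds^2[G(s)] with G(s) = 6/(s^2 + 36):
differentiating 2 times and applying the sign gives 36*(s^2 - 12)/(s^2 + 36)^3.

X(s) = 36*(s^2 - 12)/(s^2 + 36)^3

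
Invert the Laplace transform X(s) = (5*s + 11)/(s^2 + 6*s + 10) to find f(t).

f(t) = -4*exp(-3*t)*sin(t) + 5*exp(-3*t)*cos(t)

Complete the square in the denominator: s^2 + 6*s + 10 = (s + 3)^2 + 1^2.
Split the numerator to match: 5*s + 11 = 5·(s + 3) - 4·1.
Invert each term: 5·(s + 3)/((s + 3)^2 + 1) ↔ 5e^(-3t)cos(t); -4·1/((s + 3)^2 + 1) ↔ -4e^(-3t)sin(t).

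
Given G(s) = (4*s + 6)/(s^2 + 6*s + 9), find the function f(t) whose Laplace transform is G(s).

f(t) = -6*t*exp(-3*t) + 4*exp(-3*t)

Factor the denominator: s^2 + 6*s + 9 = (s + 3)^2.
Partial fraction decomposition gives [4/(s + 3)] + [-6/(s + 3)^2].
Invert each term: 4/(s + 3) ↔ 4e^(-3t); -6/(s + 3)^2 ↔ -6t·e^(-3t).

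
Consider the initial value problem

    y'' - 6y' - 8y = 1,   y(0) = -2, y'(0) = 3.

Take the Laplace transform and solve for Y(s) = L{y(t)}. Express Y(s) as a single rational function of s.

Apply the Laplace transform to the equation.
The derivative rules (L{y''} = s^2 Y - s·y(0) - y'(0) and L{y'} = sY - y(0), with y(0) = -2, y'(0) = 3) turn the left side into (s^2 - 6*s - 8)Y - (-2*s + 15).
The right side is L{1} = 1/s.
So (s^2 - 6*s - 8)Y = 1/s + (-2*s + 15).
Solve for Y(s) and write it as one ratio of polynomials.

Y(s) = (-2*s^2 + 15*s + 1)/(s^3 - 6*s^2 - 8*s)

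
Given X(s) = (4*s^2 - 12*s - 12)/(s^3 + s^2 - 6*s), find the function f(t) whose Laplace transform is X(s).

Factor the denominator: s^3 + s^2 - 6*s = s*(s - 2)*(s + 3).
Partial fraction decomposition gives [2/s] + [-2/(s - 2)] + [4/(s + 3)].
Invert each term: 2/(s - 0) ↔ 2e^(0t); -2/(s - 2) ↔ -2e^(2t); 4/(s + 3) ↔ 4e^(-3t).

f(t) = -2*exp(2*t) + 2 + 4*exp(-3*t)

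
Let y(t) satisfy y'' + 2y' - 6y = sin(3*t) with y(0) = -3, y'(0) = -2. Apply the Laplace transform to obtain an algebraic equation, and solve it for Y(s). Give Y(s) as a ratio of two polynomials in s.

Y(s) = (-3*s^3 - 8*s^2 - 27*s - 69)/(s^4 + 2*s^3 + 3*s^2 + 18*s - 54)

Transform both sides with L{·}.
Using L{y''} = s^2 Y - s·y(0) - y'(0) and L{y'} = sY - y(0), with y(0) = -3, y'(0) = -2, the left side becomes (s^2 + 2*s - 6)Y - (-3*s - 8).
The right side is L{sin(3*t)} = 3/(s^2 + 9).
So (s^2 + 2*s - 6)Y = 3/(s^2 + 9) + (-3*s - 8).
Divide through and combine into a single rational function.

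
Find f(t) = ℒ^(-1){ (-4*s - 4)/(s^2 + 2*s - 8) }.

Factor the denominator: s^2 + 2*s - 8 = (s - 2)*(s + 4).
Partial fraction decomposition gives [-2/(s + 4)] + [-2/(s - 2)].
Invert each term: -2/(s + 4) ↔ -2e^(-4t); -2/(s - 2) ↔ -2e^(2t).

f(t) = -2*exp(2*t) - 2*exp(-4*t)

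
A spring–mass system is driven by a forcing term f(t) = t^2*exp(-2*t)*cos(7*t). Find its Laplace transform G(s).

L{cos(7t)} = s/(s^2 + 49).
Multiplying by e^(-2t) shifts s → s + 2, so L{exp(-2*t)*cos(7*t)} = (s + 2)/((s + 2)^2 + 49).
Then apply L{t^2·g(t)} = (-1)^2 d^2/ds^2[H(s)] with H(s) = (s + 2)/((s + 2)^2 + 49):
differentiating 2 times and applying the sign gives 2*(s + 2)*(s^2 + 4*s - 143)/(s^2 + 4*s + 53)^3.

G(s) = 2*(s + 2)*(s^2 + 4*s - 143)/(s^2 + 4*s + 53)^3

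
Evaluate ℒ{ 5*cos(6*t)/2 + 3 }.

5*s/(2*(s^2 + 36)) + 3/s

The transform is linear, so treat each term independently.
L{3} = 3/s; (5/2)·[L{cos(6t)} = s/(s^2 + 36)].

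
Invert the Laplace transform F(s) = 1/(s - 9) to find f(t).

f(t) = exp(9*t)

Since L{e^(9t)} = 1/(s - 9), the inverse is exp(9*t).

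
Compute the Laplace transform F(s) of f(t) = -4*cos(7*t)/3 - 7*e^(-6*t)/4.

By linearity of the Laplace transform, transform each term separately.
(-4/3)·[L{cos(7t)} = s/(s^2 + 49)]; (-7/4)·[L{e^(-6t)} = 1/(s + 6)].

F(s) = -4*s/(3*(s^2 + 49)) - 7/(4*(s + 6))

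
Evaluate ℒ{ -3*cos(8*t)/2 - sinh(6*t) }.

The transform is linear, so treat each term independently.
(-1)·[L{sinh(6t)} = 6/(s^2 - 36)]; (-3/2)·[L{cos(8t)} = s/(s^2 + 64)].

-3*s/(2*(s^2 + 64)) - 6/(s^2 - 36)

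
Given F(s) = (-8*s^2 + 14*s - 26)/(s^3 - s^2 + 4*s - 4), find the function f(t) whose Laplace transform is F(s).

Factor the denominator: s^3 - s^2 + 4*s - 4 = (s - 1)*(s^2 + 4).
Partial fraction decomposition gives [-4/(s - 1)] + [-4*s/(s^2 + 4)] + [10/(s^2 + 4)].
Invert each term: -4/(s - 1) ↔ -4e^(t); -4·s/(s^2 + 4) ↔ -4cos(2t); 5·2/(s^2 + 4) ↔ 5sin(2t).

f(t) = -4*exp(t) + 5*sin(2*t) - 4*cos(2*t)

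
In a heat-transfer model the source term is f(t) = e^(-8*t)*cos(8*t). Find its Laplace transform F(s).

F(s) = (s + 8)/((s + 8)^2 + 64)

L{cos(8t)} = s/(s^2 + 64).
By the first shifting theorem, multiplying by e^(-8t) replaces s with s + 8.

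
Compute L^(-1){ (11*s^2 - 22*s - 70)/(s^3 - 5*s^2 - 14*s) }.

5*exp(7*t) + 5 + exp(-2*t)

Factor the denominator: s^3 - 5*s^2 - 14*s = s*(s - 7)*(s + 2).
Partial fraction decomposition gives [5/(s - 7)] + [5/s] + [1/(s + 2)].
Invert each term: 5/(s - 7) ↔ 5e^(7t); 5/(s - 0) ↔ 5e^(0t); 1/(s + 2) ↔ e^(-2t).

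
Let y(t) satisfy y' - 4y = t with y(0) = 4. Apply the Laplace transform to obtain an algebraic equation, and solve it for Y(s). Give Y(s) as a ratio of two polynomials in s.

Apply the Laplace transform to the equation.
Using L{y'} = sY - y(0) = sY - 4, the left side becomes (s - 4)Y - (4).
The right side is L{t} = s^(-2).
So (s - 4)Y = s^(-2) + (4).
Solve for Y(s) and write it as one ratio of polynomials.

Y(s) = (4*s^2 + 1)/(s^3 - 4*s^2)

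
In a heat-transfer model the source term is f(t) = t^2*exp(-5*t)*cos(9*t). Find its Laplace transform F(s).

F(s) = 2*(s + 5)*(s^2 + 10*s - 218)/(s^2 + 10*s + 106)^3

L{cos(9t)} = s/(s^2 + 81).
Multiplying by e^(-5t) shifts s → s + 5, so L{exp(-5*t)*cos(9*t)} = (s + 5)/((s + 5)^2 + 81).
Then apply L{t^2·g(t)} = (-1)^2 d^2/ds^2[G(s)] with G(s) = (s + 5)/((s + 5)^2 + 81):
differentiating 2 times and applying the sign gives 2*(s + 5)*(s^2 + 10*s - 218)/(s^2 + 10*s + 106)^3.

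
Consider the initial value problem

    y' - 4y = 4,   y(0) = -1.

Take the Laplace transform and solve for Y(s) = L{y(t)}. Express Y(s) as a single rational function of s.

Apply the Laplace transform to the equation.
Using L{y'} = sY - y(0) = sY - (-1), the left side becomes (s - 4)Y - (-1).
The right side is L{4} = 4/s.
So (s - 4)Y = 4/s + (-1).
Divide through and combine into a single rational function.

Y(s) = -1/s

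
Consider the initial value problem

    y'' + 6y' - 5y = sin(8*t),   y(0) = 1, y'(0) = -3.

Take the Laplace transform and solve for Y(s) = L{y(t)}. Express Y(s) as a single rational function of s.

Y(s) = (s^3 + 3*s^2 + 64*s + 200)/(s^4 + 6*s^3 + 59*s^2 + 384*s - 320)

Transform both sides with L{·}.
The derivative rules (L{y''} = s^2 Y - s·y(0) - y'(0) and L{y'} = sY - y(0), with y(0) = 1, y'(0) = -3) turn the left side into (s^2 + 6*s - 5)Y - (s + 3).
The right side is L{sin(8*t)} = 8/(s^2 + 64).
So (s^2 + 6*s - 5)Y = 8/(s^2 + 64) + (s + 3).
Divide through and combine into a single rational function.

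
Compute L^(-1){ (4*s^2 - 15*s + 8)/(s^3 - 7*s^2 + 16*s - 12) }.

Factor the denominator: s^3 - 7*s^2 + 16*s - 12 = (s - 3)*(s - 2)^2.
Partial fraction decomposition gives [5/(s - 2)] + [6/(s - 2)^2] + [-1/(s - 3)].
Invert each term: 5/(s - 2) ↔ 5e^(2t); 6/(s - 2)^2 ↔ 6t·e^(2t); -1/(s - 3) ↔ -e^(3t).

6*t*exp(2*t) - exp(3*t) + 5*exp(2*t)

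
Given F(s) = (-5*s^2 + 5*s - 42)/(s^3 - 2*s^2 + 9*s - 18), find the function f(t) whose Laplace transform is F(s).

Factor the denominator: s^3 - 2*s^2 + 9*s - 18 = (s - 2)*(s^2 + 9).
Partial fraction decomposition gives [-4/(s - 2)] + [-s/(s^2 + 9)] + [3/(s^2 + 9)].
Invert each term: -4/(s - 2) ↔ -4e^(2t); -1·s/(s^2 + 9) ↔ -cos(3t); 1·3/(s^2 + 9) ↔ sin(3t).

f(t) = -4*exp(2*t) + sin(3*t) - cos(3*t)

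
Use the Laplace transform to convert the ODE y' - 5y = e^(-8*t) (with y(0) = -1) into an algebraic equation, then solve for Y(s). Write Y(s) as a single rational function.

Y(s) = (-s - 7)/(s^2 + 3*s - 40)

Laplace-transform each side.
The derivative rules (L{y'} = sY - y(0) = sY - (-1)) turn the left side into (s - 5)Y - (-1).
The right side is L{e^(-8*t)} = 1/(s + 8).
So (s - 5)Y = 1/(s + 8) + (-1).
Solve for Y(s) and write it as one ratio of polynomials.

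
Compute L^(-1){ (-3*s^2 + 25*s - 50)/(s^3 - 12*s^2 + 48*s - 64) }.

t^2*exp(4*t) + t*exp(4*t) - 3*exp(4*t)

Factor the denominator: s^3 - 12*s^2 + 48*s - 64 = (s - 4)^3.
Partial fraction decomposition gives [-3/(s - 4)] + [(s - 4)^(-2)] + [2/(s - 4)^3].
Invert each term: -3/(s - 4) ↔ -3e^(4t); 1/(s - 4)^2 ↔ t·e^(4t); 2/(s - 4)^3 ↔ (1)t^2·e^(4t).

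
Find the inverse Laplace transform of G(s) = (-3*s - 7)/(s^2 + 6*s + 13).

exp(-3*t)*sin(2*t) - 3*exp(-3*t)*cos(2*t)

Complete the square in the denominator: s^2 + 6*s + 13 = (s + 3)^2 + 2^2.
Split the numerator to match: -3*s - 7 = -3·(s + 3) + 1·2.
Invert each term: -3·(s + 3)/((s + 3)^2 + 4) ↔ -3e^(-3t)cos(2t); 1·2/((s + 3)^2 + 4) ↔ e^(-3t)sin(2t).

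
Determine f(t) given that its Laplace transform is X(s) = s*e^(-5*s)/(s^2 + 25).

The factor e^(-5s) signals a time shift by c = 5 (second shifting theorem).
L{cos(5t)} = s/(s^2 + 25), so L^-1{s/(s^2 + 25)} = cos(5*t).
Hence the inverse is u(t - 5) times that function evaluated at t - 5.

f(t) = Heaviside(t - 5)*(cos(5*t - 25))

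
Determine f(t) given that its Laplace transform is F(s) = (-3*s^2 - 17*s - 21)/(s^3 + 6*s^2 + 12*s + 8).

f(t) = t^2*exp(-2*t)/2 - 5*t*exp(-2*t) - 3*exp(-2*t)

Factor the denominator: s^3 + 6*s^2 + 12*s + 8 = (s + 2)^3.
Partial fraction decomposition gives [-3/(s + 2)] + [-5/(s + 2)^2] + [(s + 2)^(-3)].
Invert each term: -3/(s + 2) ↔ -3e^(-2t); -5/(s + 2)^2 ↔ -5t·e^(-2t); 1/(s + 2)^3 ↔ (1/2)t^2·e^(-2t).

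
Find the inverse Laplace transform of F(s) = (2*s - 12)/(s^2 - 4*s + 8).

Complete the square in the denominator: s^2 - 4*s + 8 = (s - 2)^2 + 2^2.
Split the numerator to match: 2*s - 12 = 2·(s - 2) - 4·2.
Invert each term: 2·(s - 2)/((s - 2)^2 + 4) ↔ 2e^(2t)cos(2t); -4·2/((s - 2)^2 + 4) ↔ -4e^(2t)sin(2t).

-4*exp(2*t)*sin(2*t) + 2*exp(2*t)*cos(2*t)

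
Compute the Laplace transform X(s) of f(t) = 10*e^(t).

X(s) = 10/(s - 1)

L{10} = 10/s.
By the first shifting theorem, multiplying by e^(t) replaces s with s - 1.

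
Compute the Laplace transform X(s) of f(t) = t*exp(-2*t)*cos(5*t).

X(s) = (s - 3)*(s + 7)/(s^2 + 4*s + 29)^2

L{cos(5t)} = s/(s^2 + 25).
Multiplying by e^(-2t) shifts s → s + 2, so L{exp(-2*t)*cos(5*t)} = (s + 2)/((s + 2)^2 + 25).
Then apply L{t·g(t)} = -d/ds[G(s)] with G(s) = (s + 2)/((s + 2)^2 + 25):
differentiating 1 time and applying the sign gives (s - 3)*(s + 7)/(s^2 + 4*s + 29)^2.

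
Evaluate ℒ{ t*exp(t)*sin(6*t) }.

L{sin(6t)} = 6/(s^2 + 36).
Multiplying by e^(t) shifts s → s - 1, so L{exp(t)*sin(6*t)} = 6/((s - 1)^2 + 36).
Then apply L{t·g(t)} = -d/ds[H(s)] with H(s) = 6/((s - 1)^2 + 36):
differentiating 1 time and applying the sign gives 12*(s - 1)/(s^2 - 2*s + 37)^2.

12*(s - 1)/(s^2 - 2*s + 37)^2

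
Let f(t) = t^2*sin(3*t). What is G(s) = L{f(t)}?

G(s) = 18*(s^2 - 3)/(s^2 + 9)^3

L{sin(3t)} = 3/(s^2 + 9).
Then apply L{t^2·g(t)} = (-1)^2 d^2/ds^2[H(s)] with H(s) = 3/(s^2 + 9):
differentiating 2 times and applying the sign gives 18*(s^2 - 3)/(s^2 + 9)^3.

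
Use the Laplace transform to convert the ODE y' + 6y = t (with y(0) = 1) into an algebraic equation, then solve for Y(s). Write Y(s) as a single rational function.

Y(s) = (s^2 + 1)/(s^3 + 6*s^2)

Transform both sides with L{·}.
Using L{y'} = sY - y(0) = sY - 1, the left side becomes (s + 6)Y - (1).
The right side is L{t} = s^(-2).
So (s + 6)Y = s^(-2) + (1).
Isolate Y and clear denominators.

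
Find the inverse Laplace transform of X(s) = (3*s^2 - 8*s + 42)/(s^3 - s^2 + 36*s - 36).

exp(t) - sin(6*t) + 2*cos(6*t)

Factor the denominator: s^3 - s^2 + 36*s - 36 = (s - 1)*(s^2 + 36).
Partial fraction decomposition gives [1/(s - 1)] + [2*s/(s^2 + 36)] + [-6/(s^2 + 36)].
Invert each term: 1/(s - 1) ↔ e^(t); 2·s/(s^2 + 36) ↔ 2cos(6t); -1·6/(s^2 + 36) ↔ -sin(6t).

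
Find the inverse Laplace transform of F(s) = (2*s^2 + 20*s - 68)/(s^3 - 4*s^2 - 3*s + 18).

2*t*exp(3*t) + 6*exp(3*t) - 4*exp(-2*t)

Factor the denominator: s^3 - 4*s^2 - 3*s + 18 = (s - 3)^2*(s + 2).
Partial fraction decomposition gives [6/(s - 3)] + [2/(s - 3)^2] + [-4/(s + 2)].
Invert each term: 6/(s - 3) ↔ 6e^(3t); 2/(s - 3)^2 ↔ 2t·e^(3t); -4/(s + 2) ↔ -4e^(-2t).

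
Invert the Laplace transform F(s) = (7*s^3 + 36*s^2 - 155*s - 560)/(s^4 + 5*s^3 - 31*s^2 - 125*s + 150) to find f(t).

f(t) = exp(5*t) + 4*exp(t) + 4*exp(-5*t) - 2*exp(-6*t)

Factor the denominator: s^4 + 5*s^3 - 31*s^2 - 125*s + 150 = (s - 5)*(s - 1)*(s + 5)*(s + 6).
Partial fraction decomposition gives [4/(s + 5)] + [-2/(s + 6)] + [4/(s - 1)] + [1/(s - 5)].
Invert each term: 4/(s + 5) ↔ 4e^(-5t); -2/(s + 6) ↔ -2e^(-6t); 4/(s - 1) ↔ 4e^(t); 1/(s - 5) ↔ e^(5t).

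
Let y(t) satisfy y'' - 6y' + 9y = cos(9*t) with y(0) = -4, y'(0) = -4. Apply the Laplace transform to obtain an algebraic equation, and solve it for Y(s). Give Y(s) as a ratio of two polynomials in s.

Y(s) = (-4*s^3 + 20*s^2 - 323*s + 1620)/(s^4 - 6*s^3 + 90*s^2 - 486*s + 729)

Apply the Laplace transform to the equation.
Using L{y''} = s^2 Y - s·y(0) - y'(0) and L{y'} = sY - y(0), with y(0) = -4, y'(0) = -4, the left side becomes (s^2 - 6*s + 9)Y - (-4*s + 20).
The right side is L{cos(9*t)} = s/(s^2 + 81).
So (s^2 - 6*s + 9)Y = s/(s^2 + 81) + (-4*s + 20).
Isolate Y and clear denominators.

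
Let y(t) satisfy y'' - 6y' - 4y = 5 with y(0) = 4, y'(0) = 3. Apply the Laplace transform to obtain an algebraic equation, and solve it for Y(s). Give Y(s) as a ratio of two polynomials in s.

Y(s) = (4*s^2 - 21*s + 5)/(s^3 - 6*s^2 - 4*s)

Apply the Laplace transform to the equation.
Using L{y''} = s^2 Y - s·y(0) - y'(0) and L{y'} = sY - y(0), with y(0) = 4, y'(0) = 3, the left side becomes (s^2 - 6*s - 4)Y - (4*s - 21).
The right side is L{5} = 5/s.
So (s^2 - 6*s - 4)Y = 5/s + (4*s - 21).
Divide through and combine into a single rational function.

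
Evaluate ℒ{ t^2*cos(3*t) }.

L{cos(3t)} = s/(s^2 + 9).
Then apply L{t^2·g(t)} = (-1)^2 d^2/ds^2[G(s)] with G(s) = s/(s^2 + 9):
differentiating 2 times and applying the sign gives 2*s*(s^2 - 27)/(s^2 + 9)^3.

2*s*(s^2 - 27)/(s^2 + 9)^3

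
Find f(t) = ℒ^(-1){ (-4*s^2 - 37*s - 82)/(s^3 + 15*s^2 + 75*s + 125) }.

f(t) = 3*t^2*exp(-5*t)/2 + 3*t*exp(-5*t) - 4*exp(-5*t)

Factor the denominator: s^3 + 15*s^2 + 75*s + 125 = (s + 5)^3.
Partial fraction decomposition gives [-4/(s + 5)] + [3/(s + 5)^2] + [3/(s + 5)^3].
Invert each term: -4/(s + 5) ↔ -4e^(-5t); 3/(s + 5)^2 ↔ 3t·e^(-5t); 3/(s + 5)^3 ↔ (3/2)t^2·e^(-5t).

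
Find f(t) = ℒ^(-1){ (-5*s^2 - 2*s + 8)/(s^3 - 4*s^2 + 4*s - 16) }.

f(t) = -4*exp(4*t) - 3*sin(2*t) - cos(2*t)

Factor the denominator: s^3 - 4*s^2 + 4*s - 16 = (s - 4)*(s^2 + 4).
Partial fraction decomposition gives [-4/(s - 4)] + [-s/(s^2 + 4)] + [-6/(s^2 + 4)].
Invert each term: -4/(s - 4) ↔ -4e^(4t); -1·s/(s^2 + 4) ↔ -cos(2t); -3·2/(s^2 + 4) ↔ -3sin(2t).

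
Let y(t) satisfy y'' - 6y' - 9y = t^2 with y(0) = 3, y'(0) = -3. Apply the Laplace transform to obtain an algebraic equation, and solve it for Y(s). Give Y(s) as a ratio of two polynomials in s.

Y(s) = (3*s^4 - 21*s^3 + 2)/(s^5 - 6*s^4 - 9*s^3)

Laplace-transform each side.
With L{y''} = s^2 Y - s·y(0) - y'(0) and L{y'} = sY - y(0), with y(0) = 3, y'(0) = -3: the LHS transforms to (s^2 - 6*s - 9)Y - (3*s - 21).
The right side is L{t^2} = 2/s^3.
So (s^2 - 6*s - 9)Y = 2/s^3 + (3*s - 21).
Solve for Y(s) and write it as one ratio of polynomials.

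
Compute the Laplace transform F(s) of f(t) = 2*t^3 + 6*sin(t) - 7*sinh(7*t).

F(s) = 6/(s^2 + 1) - 49/(s^2 - 49) + 12/s^4

Apply the Laplace transform termwise.
(-7)·[L{sinh(7t)} = 7/(s^2 - 49)]; (2)·[L{t^3} = 3!/s^4 = 6/s^4]; (6)·[L{sin(t)} = 1/(s^2 + 1)].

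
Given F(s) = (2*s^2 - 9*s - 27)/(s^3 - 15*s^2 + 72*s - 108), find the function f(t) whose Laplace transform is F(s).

Factor the denominator: s^3 - 15*s^2 + 72*s - 108 = (s - 6)^2*(s - 3).
Partial fraction decomposition gives [6/(s - 6)] + [-3/(s - 6)^2] + [-4/(s - 3)].
Invert each term: 6/(s - 6) ↔ 6e^(6t); -3/(s - 6)^2 ↔ -3t·e^(6t); -4/(s - 3) ↔ -4e^(3t).

f(t) = -3*t*exp(6*t) + 6*exp(6*t) - 4*exp(3*t)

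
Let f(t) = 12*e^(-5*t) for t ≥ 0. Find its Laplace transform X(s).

X(s) = 12/(s + 5)

L{12} = 12/s.
By the first shifting theorem, multiplying by e^(-5t) replaces s with s + 5.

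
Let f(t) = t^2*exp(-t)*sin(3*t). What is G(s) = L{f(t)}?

L{sin(3t)} = 3/(s^2 + 9).
Multiplying by e^(-t) shifts s → s + 1, so L{exp(-t)*sin(3*t)} = 3/((s + 1)^2 + 9).
Then apply L{t^2·g(t)} = (-1)^2 d^2/ds^2[H(s)] with H(s) = 3/((s + 1)^2 + 9):
differentiating 2 times and applying the sign gives 18*(s^2 + 2*s - 2)/(s^2 + 2*s + 10)^3.

G(s) = 18*(s^2 + 2*s - 2)/(s^2 + 2*s + 10)^3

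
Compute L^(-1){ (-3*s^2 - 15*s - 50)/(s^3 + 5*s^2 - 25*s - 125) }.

5*t*exp(-5*t) - 2*exp(5*t) - exp(-5*t)

Factor the denominator: s^3 + 5*s^2 - 25*s - 125 = (s - 5)*(s + 5)^2.
Partial fraction decomposition gives [-1/(s + 5)] + [5/(s + 5)^2] + [-2/(s - 5)].
Invert each term: -1/(s + 5) ↔ -e^(-5t); 5/(s + 5)^2 ↔ 5t·e^(-5t); -2/(s - 5) ↔ -2e^(5t).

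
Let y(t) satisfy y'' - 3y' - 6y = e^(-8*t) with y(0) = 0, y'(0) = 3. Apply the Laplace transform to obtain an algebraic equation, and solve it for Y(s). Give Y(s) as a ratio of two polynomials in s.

Y(s) = (3*s + 25)/(s^3 + 5*s^2 - 30*s - 48)

Transform both sides with L{·}.
Using L{y''} = s^2 Y - s·y(0) - y'(0) and L{y'} = sY - y(0), with y(0) = 0, y'(0) = 3, the left side becomes (s^2 - 3*s - 6)Y - (3).
The right side is L{e^(-8*t)} = 1/(s + 8).
So (s^2 - 3*s - 6)Y = 1/(s + 8) + (3).
Solve for Y(s) and write it as one ratio of polynomials.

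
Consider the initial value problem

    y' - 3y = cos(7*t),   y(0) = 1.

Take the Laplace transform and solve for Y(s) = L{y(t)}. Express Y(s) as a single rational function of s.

Y(s) = (s^2 + s + 49)/(s^3 - 3*s^2 + 49*s - 147)

Apply the Laplace transform to the equation.
The derivative rules (L{y'} = sY - y(0) = sY - 1) turn the left side into (s - 3)Y - (1).
The right side is L{cos(7*t)} = s/(s^2 + 49).
So (s - 3)Y = s/(s^2 + 49) + (1).
Divide through and combine into a single rational function.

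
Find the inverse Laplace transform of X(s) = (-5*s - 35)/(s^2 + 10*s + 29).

Complete the square in the denominator: s^2 + 10*s + 29 = (s + 5)^2 + 2^2.
Split the numerator to match: -5*s - 35 = -5·(s + 5) - 5·2.
Invert each term: -5·(s + 5)/((s + 5)^2 + 4) ↔ -5e^(-5t)cos(2t); -5·2/((s + 5)^2 + 4) ↔ -5e^(-5t)sin(2t).

-5*exp(-5*t)*sin(2*t) - 5*exp(-5*t)*cos(2*t)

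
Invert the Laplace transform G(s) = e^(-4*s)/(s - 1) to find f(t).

f(t) = Heaviside(t - 4)*(exp(t - 4))

The factor e^(-4s) signals a time shift by c = 4 (second shifting theorem).
L{e^(t)} = 1/(s - 1), so L^-1{1/(s - 1)} = e^(t).
Hence the inverse is u(t - 4) times that function evaluated at t - 4.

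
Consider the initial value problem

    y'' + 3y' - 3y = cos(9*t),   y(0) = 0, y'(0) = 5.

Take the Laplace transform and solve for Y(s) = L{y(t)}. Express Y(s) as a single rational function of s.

Y(s) = (5*s^2 + s + 405)/(s^4 + 3*s^3 + 78*s^2 + 243*s - 243)

Laplace-transform each side.
With L{y''} = s^2 Y - s·y(0) - y'(0) and L{y'} = sY - y(0), with y(0) = 0, y'(0) = 5: the LHS transforms to (s^2 + 3*s - 3)Y - (5).
The right side is L{cos(9*t)} = s/(s^2 + 81).
So (s^2 + 3*s - 3)Y = s/(s^2 + 81) + (5).
Divide through and combine into a single rational function.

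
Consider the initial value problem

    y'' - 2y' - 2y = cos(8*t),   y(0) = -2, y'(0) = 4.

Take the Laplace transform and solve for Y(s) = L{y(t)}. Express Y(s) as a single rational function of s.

Apply the Laplace transform to the equation.
Using L{y''} = s^2 Y - s·y(0) - y'(0) and L{y'} = sY - y(0), with y(0) = -2, y'(0) = 4, the left side becomes (s^2 - 2*s - 2)Y - (-2*s + 8).
The right side is L{cos(8*t)} = s/(s^2 + 64).
So (s^2 - 2*s - 2)Y = s/(s^2 + 64) + (-2*s + 8).
Divide through and combine into a single rational function.

Y(s) = (-2*s^3 + 8*s^2 - 127*s + 512)/(s^4 - 2*s^3 + 62*s^2 - 128*s - 128)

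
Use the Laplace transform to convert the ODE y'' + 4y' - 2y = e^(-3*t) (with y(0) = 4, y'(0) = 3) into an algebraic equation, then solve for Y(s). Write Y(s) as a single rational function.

Y(s) = (4*s^2 + 31*s + 58)/(s^3 + 7*s^2 + 10*s - 6)

Laplace-transform each side.
Using L{y''} = s^2 Y - s·y(0) - y'(0) and L{y'} = sY - y(0), with y(0) = 4, y'(0) = 3, the left side becomes (s^2 + 4*s - 2)Y - (4*s + 19).
The right side is L{e^(-3*t)} = 1/(s + 3).
So (s^2 + 4*s - 2)Y = 1/(s + 3) + (4*s + 19).
Isolate Y and clear denominators.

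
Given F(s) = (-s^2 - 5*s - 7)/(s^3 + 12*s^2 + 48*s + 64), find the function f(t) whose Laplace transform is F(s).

f(t) = -3*t^2*exp(-4*t)/2 + 3*t*exp(-4*t) - exp(-4*t)

Factor the denominator: s^3 + 12*s^2 + 48*s + 64 = (s + 4)^3.
Partial fraction decomposition gives [-1/(s + 4)] + [3/(s + 4)^2] + [-3/(s + 4)^3].
Invert each term: -1/(s + 4) ↔ -e^(-4t); 3/(s + 4)^2 ↔ 3t·e^(-4t); -3/(s + 4)^3 ↔ (-3/2)t^2·e^(-4t).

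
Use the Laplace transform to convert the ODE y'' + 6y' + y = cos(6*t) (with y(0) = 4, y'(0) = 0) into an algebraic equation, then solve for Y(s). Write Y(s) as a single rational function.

Apply the Laplace transform to the equation.
The derivative rules (L{y''} = s^2 Y - s·y(0) - y'(0) and L{y'} = sY - y(0), with y(0) = 4, y'(0) = 0) turn the left side into (s^2 + 6*s + 1)Y - (4*s + 24).
The right side is L{cos(6*t)} = s/(s^2 + 36).
So (s^2 + 6*s + 1)Y = s/(s^2 + 36) + (4*s + 24).
Isolate Y and clear denominators.

Y(s) = (4*s^3 + 24*s^2 + 145*s + 864)/(s^4 + 6*s^3 + 37*s^2 + 216*s + 36)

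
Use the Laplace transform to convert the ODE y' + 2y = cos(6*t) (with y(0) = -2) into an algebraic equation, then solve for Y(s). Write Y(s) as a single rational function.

Take the Laplace transform of both sides.
Using L{y'} = sY - y(0) = sY - (-2), the left side becomes (s + 2)Y - (-2).
The right side is L{cos(6*t)} = s/(s^2 + 36).
So (s + 2)Y = s/(s^2 + 36) + (-2).
Solve for Y(s) and write it as one ratio of polynomials.

Y(s) = (-2*s^2 + s - 72)/(s^3 + 2*s^2 + 36*s + 72)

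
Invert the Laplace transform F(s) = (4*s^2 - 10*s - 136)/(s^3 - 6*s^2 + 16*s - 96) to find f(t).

Factor the denominator: s^3 - 6*s^2 + 16*s - 96 = (s - 6)*(s^2 + 16).
Partial fraction decomposition gives [-1/(s - 6)] + [5*s/(s^2 + 16)] + [20/(s^2 + 16)].
Invert each term: -1/(s - 6) ↔ -e^(6t); 5·s/(s^2 + 16) ↔ 5cos(4t); 5·4/(s^2 + 16) ↔ 5sin(4t).

f(t) = -exp(6*t) + 5*sin(4*t) + 5*cos(4*t)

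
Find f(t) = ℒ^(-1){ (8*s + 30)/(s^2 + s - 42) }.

Factor the denominator: s^2 + s - 42 = (s - 6)*(s + 7).
Partial fraction decomposition gives [2/(s + 7)] + [6/(s - 6)].
Invert each term: 2/(s + 7) ↔ 2e^(-7t); 6/(s - 6) ↔ 6e^(6t).

f(t) = 6*exp(6*t) + 2*exp(-7*t)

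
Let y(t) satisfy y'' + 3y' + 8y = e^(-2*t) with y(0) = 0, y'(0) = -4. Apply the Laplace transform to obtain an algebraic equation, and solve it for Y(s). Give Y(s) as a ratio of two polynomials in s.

Laplace-transform each side.
Using L{y''} = s^2 Y - s·y(0) - y'(0) and L{y'} = sY - y(0), with y(0) = 0, y'(0) = -4, the left side becomes (s^2 + 3*s + 8)Y - (-4).
The right side is L{e^(-2*t)} = 1/(s + 2).
So (s^2 + 3*s + 8)Y = 1/(s + 2) + (-4).
Solve for Y(s) and write it as one ratio of polynomials.

Y(s) = (-4*s - 7)/(s^3 + 5*s^2 + 14*s + 16)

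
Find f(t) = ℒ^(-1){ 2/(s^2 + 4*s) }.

Rewrite the denominator: s^2 + 4*s = (s + 2)^2 - 4.
The form in (s + 2) signals a first-shifting-theorem factor e^(-2t).
Since L{sinh(2t)} = 2/(s^2 - 4), the inverse is e^(-2*t)*sinh(2*t).

f(t) = exp(-2*t)*sinh(2*t)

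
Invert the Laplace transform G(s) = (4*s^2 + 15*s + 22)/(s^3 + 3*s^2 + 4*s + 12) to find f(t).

Factor the denominator: s^3 + 3*s^2 + 4*s + 12 = (s + 3)*(s^2 + 4).
Partial fraction decomposition gives [1/(s + 3)] + [3*s/(s^2 + 4)] + [6/(s^2 + 4)].
Invert each term: 1/(s + 3) ↔ e^(-3t); 3·s/(s^2 + 4) ↔ 3cos(2t); 3·2/(s^2 + 4) ↔ 3sin(2t).

f(t) = 3*sin(2*t) + 3*cos(2*t) + exp(-3*t)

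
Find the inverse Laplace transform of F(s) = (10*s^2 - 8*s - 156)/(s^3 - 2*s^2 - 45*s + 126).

Factor the denominator: s^3 - 2*s^2 - 45*s + 126 = (s - 6)*(s - 3)*(s + 7).
Partial fraction decomposition gives [4/(s - 6)] + [3/(s - 3)] + [3/(s + 7)].
Invert each term: 4/(s - 6) ↔ 4e^(6t); 3/(s - 3) ↔ 3e^(3t); 3/(s + 7) ↔ 3e^(-7t).

4*exp(6*t) + 3*exp(3*t) + 3*exp(-7*t)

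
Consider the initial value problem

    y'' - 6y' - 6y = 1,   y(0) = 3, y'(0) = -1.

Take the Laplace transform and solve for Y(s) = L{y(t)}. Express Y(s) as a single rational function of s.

Laplace-transform each side.
With L{y''} = s^2 Y - s·y(0) - y'(0) and L{y'} = sY - y(0), with y(0) = 3, y'(0) = -1: the LHS transforms to (s^2 - 6*s - 6)Y - (3*s - 19).
The right side is L{1} = 1/s.
So (s^2 - 6*s - 6)Y = 1/s + (3*s - 19).
Divide through and combine into a single rational function.

Y(s) = (3*s^2 - 19*s + 1)/(s^3 - 6*s^2 - 6*s)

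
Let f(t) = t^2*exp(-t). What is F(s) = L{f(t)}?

L{t^2} = 2!/s^3 = 2/s^3.
By the first shifting theorem, multiplying by e^(-t) replaces s with s + 1.

F(s) = 2/(s + 1)^3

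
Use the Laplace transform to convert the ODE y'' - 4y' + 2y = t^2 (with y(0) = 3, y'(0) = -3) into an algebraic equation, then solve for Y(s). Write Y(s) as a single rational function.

Y(s) = (3*s^4 - 15*s^3 + 2)/(s^5 - 4*s^4 + 2*s^3)

Take the Laplace transform of both sides.
With L{y''} = s^2 Y - s·y(0) - y'(0) and L{y'} = sY - y(0), with y(0) = 3, y'(0) = -3: the LHS transforms to (s^2 - 4*s + 2)Y - (3*s - 15).
The right side is L{t^2} = 2/s^3.
So (s^2 - 4*s + 2)Y = 2/s^3 + (3*s - 15).
Isolate Y and clear denominators.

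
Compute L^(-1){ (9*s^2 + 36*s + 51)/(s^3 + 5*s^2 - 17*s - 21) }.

6*exp(3*t) - exp(-t) + 4*exp(-7*t)

Factor the denominator: s^3 + 5*s^2 - 17*s - 21 = (s - 3)*(s + 1)*(s + 7).
Partial fraction decomposition gives [-1/(s + 1)] + [6/(s - 3)] + [4/(s + 7)].
Invert each term: -1/(s + 1) ↔ -e^(-t); 6/(s - 3) ↔ 6e^(3t); 4/(s + 7) ↔ 4e^(-7t).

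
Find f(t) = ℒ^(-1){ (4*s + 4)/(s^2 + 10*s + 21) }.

f(t) = -2*exp(-3*t) + 6*exp(-7*t)

Factor the denominator: s^2 + 10*s + 21 = (s + 3)*(s + 7).
Partial fraction decomposition gives [-2/(s + 3)] + [6/(s + 7)].
Invert each term: -2/(s + 3) ↔ -2e^(-3t); 6/(s + 7) ↔ 6e^(-7t).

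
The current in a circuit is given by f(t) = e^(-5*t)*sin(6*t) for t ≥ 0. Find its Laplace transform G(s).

G(s) = 6/((s + 5)^2 + 36)

L{sin(6t)} = 6/(s^2 + 36).
By the first shifting theorem, multiplying by e^(-5t) replaces s with s + 5.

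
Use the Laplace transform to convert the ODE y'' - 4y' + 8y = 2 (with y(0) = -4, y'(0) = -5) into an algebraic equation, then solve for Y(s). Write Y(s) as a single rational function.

Transform both sides with L{·}.
With L{y''} = s^2 Y - s·y(0) - y'(0) and L{y'} = sY - y(0), with y(0) = -4, y'(0) = -5: the LHS transforms to (s^2 - 4*s + 8)Y - (-4*s + 11).
The right side is L{2} = 2/s.
So (s^2 - 4*s + 8)Y = 2/s + (-4*s + 11).
Divide through and combine into a single rational function.

Y(s) = (-4*s^2 + 11*s + 2)/(s^3 - 4*s^2 + 8*s)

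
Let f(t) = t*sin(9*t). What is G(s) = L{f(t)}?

G(s) = 18*s/(s^2 + 81)^2

L{sin(9t)} = 9/(s^2 + 81).
Then apply L{t·g(t)} = -d/ds[H(s)] with H(s) = 9/(s^2 + 81):
differentiating 1 time and applying the sign gives 18*s/(s^2 + 81)^2.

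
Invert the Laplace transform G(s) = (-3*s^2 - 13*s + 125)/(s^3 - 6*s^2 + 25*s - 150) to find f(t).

f(t) = -exp(6*t) - 5*sin(5*t) - 2*cos(5*t)

Factor the denominator: s^3 - 6*s^2 + 25*s - 150 = (s - 6)*(s^2 + 25).
Partial fraction decomposition gives [-1/(s - 6)] + [-2*s/(s^2 + 25)] + [-25/(s^2 + 25)].
Invert each term: -1/(s - 6) ↔ -e^(6t); -2·s/(s^2 + 25) ↔ -2cos(5t); -5·5/(s^2 + 25) ↔ -5sin(5t).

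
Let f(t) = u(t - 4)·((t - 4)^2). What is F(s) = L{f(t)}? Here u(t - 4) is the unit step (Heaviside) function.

F(s) = 2*exp(-4*s)/s^3

By the second shifting theorem, L{u(t - c)·g(t - c)} = e^(-cs)·G(s) with c = 4 and G(s) = L{g(t)}.
L{t^2} = 2!/s^3 = 2/s^3.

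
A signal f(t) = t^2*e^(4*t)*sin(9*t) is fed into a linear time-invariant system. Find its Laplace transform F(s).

L{sin(9t)} = 9/(s^2 + 81).
Multiplying by e^(4t) shifts s → s - 4, so L{e^(4*t)*sin(9*t)} = 9/((s - 4)^2 + 81).
Then apply L{t^2·g(t)} = (-1)^2 d^2/ds^2[G(s)] with G(s) = 9/((s - 4)^2 + 81):
differentiating 2 times and applying the sign gives 54*(s^2 - 8*s - 11)/(s^2 - 8*s + 97)^3.

F(s) = 54*(s^2 - 8*s - 11)/(s^2 - 8*s + 97)^3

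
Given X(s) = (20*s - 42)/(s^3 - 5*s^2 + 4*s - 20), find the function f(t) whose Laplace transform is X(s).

Factor the denominator: s^3 - 5*s^2 + 4*s - 20 = (s - 5)*(s^2 + 4).
Partial fraction decomposition gives [2/(s - 5)] + [-2*s/(s^2 + 4)] + [10/(s^2 + 4)].
Invert each term: 2/(s - 5) ↔ 2e^(5t); -2·s/(s^2 + 4) ↔ -2cos(2t); 5·2/(s^2 + 4) ↔ 5sin(2t).

f(t) = 2*exp(5*t) + 5*sin(2*t) - 2*cos(2*t)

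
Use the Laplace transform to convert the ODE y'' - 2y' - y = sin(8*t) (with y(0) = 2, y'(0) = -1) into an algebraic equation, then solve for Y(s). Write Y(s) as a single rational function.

Y(s) = (2*s^3 - 5*s^2 + 128*s - 312)/(s^4 - 2*s^3 + 63*s^2 - 128*s - 64)

Take the Laplace transform of both sides.
The derivative rules (L{y''} = s^2 Y - s·y(0) - y'(0) and L{y'} = sY - y(0), with y(0) = 2, y'(0) = -1) turn the left side into (s^2 - 2*s - 1)Y - (2*s - 5).
The right side is L{sin(8*t)} = 8/(s^2 + 64).
So (s^2 - 2*s - 1)Y = 8/(s^2 + 64) + (2*s - 5).
Isolate Y and clear denominators.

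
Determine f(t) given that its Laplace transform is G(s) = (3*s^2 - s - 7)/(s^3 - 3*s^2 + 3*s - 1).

f(t) = -5*t^2*exp(t)/2 + 5*t*exp(t) + 3*exp(t)

Factor the denominator: s^3 - 3*s^2 + 3*s - 1 = (s - 1)^3.
Partial fraction decomposition gives [3/(s - 1)] + [5/(s - 1)^2] + [-5/(s - 1)^3].
Invert each term: 3/(s - 1) ↔ 3e^(t); 5/(s - 1)^2 ↔ 5t·e^(t); -5/(s - 1)^3 ↔ (-5/2)t^2·e^(t).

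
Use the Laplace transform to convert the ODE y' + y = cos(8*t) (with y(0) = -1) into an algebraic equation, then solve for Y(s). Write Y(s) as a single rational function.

Y(s) = (-s^2 + s - 64)/(s^3 + s^2 + 64*s + 64)

Apply the Laplace transform to the equation.
Using L{y'} = sY - y(0) = sY - (-1), the left side becomes (s + 1)Y - (-1).
The right side is L{cos(8*t)} = s/(s^2 + 64).
So (s + 1)Y = s/(s^2 + 64) + (-1).
Isolate Y and clear denominators.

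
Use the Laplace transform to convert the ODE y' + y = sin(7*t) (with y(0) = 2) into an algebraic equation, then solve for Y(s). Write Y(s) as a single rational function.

Transform both sides with L{·}.
Using L{y'} = sY - y(0) = sY - 2, the left side becomes (s + 1)Y - (2).
The right side is L{sin(7*t)} = 7/(s^2 + 49).
So (s + 1)Y = 7/(s^2 + 49) + (2).
Divide through and combine into a single rational function.

Y(s) = (2*s^2 + 105)/(s^3 + s^2 + 49*s + 49)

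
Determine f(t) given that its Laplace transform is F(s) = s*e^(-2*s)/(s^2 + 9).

f(t) = Heaviside(t - 2)*(cos(3*t - 6))

The factor e^(-2s) signals a time shift by c = 2 (second shifting theorem).
L{cos(3t)} = s/(s^2 + 9), so L^-1{s/(s^2 + 9)} = cos(3*t).
Hence the inverse is u(t - 2) times that function evaluated at t - 2.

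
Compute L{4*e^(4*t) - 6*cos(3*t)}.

The transform is linear, so treat each term independently.
(4)·[L{e^(4t)} = 1/(s - 4)]; (-6)·[L{cos(3t)} = s/(s^2 + 9)].

-6*s/(s^2 + 9) + 4/(s - 4)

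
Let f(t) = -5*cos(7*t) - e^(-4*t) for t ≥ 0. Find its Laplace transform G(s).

Apply the Laplace transform termwise.
(-1)·[L{e^(-4t)} = 1/(s + 4)]; (-5)·[L{cos(7t)} = s/(s^2 + 49)].

G(s) = -5*s/(s^2 + 49) - 1/(s + 4)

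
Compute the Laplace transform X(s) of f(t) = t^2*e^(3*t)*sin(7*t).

L{sin(7t)} = 7/(s^2 + 49).
Multiplying by e^(3t) shifts s → s - 3, so L{e^(3*t)*sin(7*t)} = 7/((s - 3)^2 + 49).
Then apply L{t^2·g(t)} = (-1)^2 d^2/ds^2[G(s)] with G(s) = 7/((s - 3)^2 + 49):
differentiating 2 times and applying the sign gives 14*(3*s^2 - 18*s - 22)/(s^2 - 6*s + 58)^3.

X(s) = 14*(3*s^2 - 18*s - 22)/(s^2 - 6*s + 58)^3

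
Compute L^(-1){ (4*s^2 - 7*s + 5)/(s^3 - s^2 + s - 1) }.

exp(t) - 4*sin(t) + 3*cos(t)

Factor the denominator: s^3 - s^2 + s - 1 = (s - 1)*(s^2 + 1).
Partial fraction decomposition gives [1/(s - 1)] + [3*s/(s^2 + 1)] + [-4/(s^2 + 1)].
Invert each term: 1/(s - 1) ↔ e^(t); 3·s/(s^2 + 1) ↔ 3cos(t); -4·1/(s^2 + 1) ↔ -4sin(t).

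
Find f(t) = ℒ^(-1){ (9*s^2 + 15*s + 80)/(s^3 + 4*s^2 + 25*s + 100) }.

Factor the denominator: s^3 + 4*s^2 + 25*s + 100 = (s + 4)*(s^2 + 25).
Partial fraction decomposition gives [4/(s + 4)] + [5*s/(s^2 + 25)] + [-5/(s^2 + 25)].
Invert each term: 4/(s + 4) ↔ 4e^(-4t); 5·s/(s^2 + 25) ↔ 5cos(5t); -1·5/(s^2 + 25) ↔ -sin(5t).

f(t) = -sin(5*t) + 5*cos(5*t) + 4*exp(-4*t)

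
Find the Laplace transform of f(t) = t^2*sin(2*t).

4*(3*s^2 - 4)/(s^2 + 4)^3

L{sin(2t)} = 2/(s^2 + 4).
Then apply L{t^2·g(t)} = (-1)^2 d^2/ds^2[G(s)] with G(s) = 2/(s^2 + 4):
differentiating 2 times and applying the sign gives 4*(3*s^2 - 4)/(s^2 + 4)^3.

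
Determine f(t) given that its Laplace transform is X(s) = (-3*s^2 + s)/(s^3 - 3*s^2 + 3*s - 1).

f(t) = -t^2*exp(t) - 5*t*exp(t) - 3*exp(t)

Factor the denominator: s^3 - 3*s^2 + 3*s - 1 = (s - 1)^3.
Partial fraction decomposition gives [-3/(s - 1)] + [-5/(s - 1)^2] + [-2/(s - 1)^3].
Invert each term: -3/(s - 1) ↔ -3e^(t); -5/(s - 1)^2 ↔ -5t·e^(t); -2/(s - 1)^3 ↔ (-1)t^2·e^(t).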